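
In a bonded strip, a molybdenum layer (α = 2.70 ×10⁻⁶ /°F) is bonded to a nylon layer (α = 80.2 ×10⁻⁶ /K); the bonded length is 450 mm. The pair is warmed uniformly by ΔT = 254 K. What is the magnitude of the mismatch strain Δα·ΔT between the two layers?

molybdenum: α = 2.70×10⁻⁶/°F × 9/5 = 4.86×10⁻⁶/K.
Δα = |4.86 − 80.2|×10⁻⁶/K = 75.3×10⁻⁶/K.
Mismatch strain = Δα·ΔT = 75.3×10⁻⁶ × 254.0 = 0.0191.

0.0191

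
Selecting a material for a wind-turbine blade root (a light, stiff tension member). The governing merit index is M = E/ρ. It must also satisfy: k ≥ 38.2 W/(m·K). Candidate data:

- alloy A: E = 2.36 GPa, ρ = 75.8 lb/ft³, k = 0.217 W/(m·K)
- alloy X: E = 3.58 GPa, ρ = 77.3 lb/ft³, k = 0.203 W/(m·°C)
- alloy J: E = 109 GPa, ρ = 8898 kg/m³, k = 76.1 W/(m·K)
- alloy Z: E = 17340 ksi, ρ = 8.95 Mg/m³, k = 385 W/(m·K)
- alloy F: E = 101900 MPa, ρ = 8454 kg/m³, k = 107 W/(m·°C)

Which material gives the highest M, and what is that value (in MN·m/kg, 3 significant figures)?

Screen on constraints: k ≥ 38.2 W/(m·K). Survivors: alloy J, alloy Z, alloy F.
Convert each candidate to consistent units, then evaluate M:
  alloy J: E = 109.0 GPa, ρ = 8898 kg/m³
  alloy Z: E = 119.6 GPa, ρ = 8950 kg/m³
  alloy F: E = 101.9 GPa, ρ = 8454 kg/m³
  alloy Z: M = 13.4 MN·m/kg
  alloy J: M = 12.2 MN·m/kg
  alloy F: M = 12.1 MN·m/kg
Alloy Z has the largest M.

alloy Z, M = 13.4 MN·m/kg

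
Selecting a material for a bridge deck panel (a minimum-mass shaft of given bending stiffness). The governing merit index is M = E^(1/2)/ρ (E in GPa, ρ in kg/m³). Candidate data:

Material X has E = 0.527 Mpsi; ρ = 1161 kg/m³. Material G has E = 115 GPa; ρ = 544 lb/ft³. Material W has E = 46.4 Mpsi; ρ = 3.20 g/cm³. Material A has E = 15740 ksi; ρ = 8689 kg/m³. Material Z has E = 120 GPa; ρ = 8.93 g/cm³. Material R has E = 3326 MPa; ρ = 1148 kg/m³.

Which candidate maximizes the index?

material W

In SI units:
  material X: E = 3.634 GPa, ρ = 1161 kg/m³
  material G: E = 115.0 GPa, ρ = 8714 kg/m³
  material W: E = 319.9 GPa, ρ = 3200 kg/m³
  material A: E = 108.5 GPa, ρ = 8689 kg/m³
  material Z: E = 120.0 GPa, ρ = 8930 kg/m³
  material R: E = 3.326 GPa, ρ = 1148 kg/m³
  material W: M = 5.59×10⁻³
  material X: M = 1.64×10⁻³
  material R: M = 1.59×10⁻³
  material G: M = 1.23×10⁻³
  material Z: M = 1.23×10⁻³
  material A: M = 1.20×10⁻³
Material W has the largest M.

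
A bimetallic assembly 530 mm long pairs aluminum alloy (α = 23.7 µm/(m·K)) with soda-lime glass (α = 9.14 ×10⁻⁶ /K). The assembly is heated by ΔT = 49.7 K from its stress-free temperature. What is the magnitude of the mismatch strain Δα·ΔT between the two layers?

7.24×10⁻⁴

Δα = |23.7 − 9.14|×10⁻⁶/K = 14.6×10⁻⁶/K.
Mismatch strain = Δα·ΔT = 14.6×10⁻⁶ × 49.7 = 7.24×10⁻⁴.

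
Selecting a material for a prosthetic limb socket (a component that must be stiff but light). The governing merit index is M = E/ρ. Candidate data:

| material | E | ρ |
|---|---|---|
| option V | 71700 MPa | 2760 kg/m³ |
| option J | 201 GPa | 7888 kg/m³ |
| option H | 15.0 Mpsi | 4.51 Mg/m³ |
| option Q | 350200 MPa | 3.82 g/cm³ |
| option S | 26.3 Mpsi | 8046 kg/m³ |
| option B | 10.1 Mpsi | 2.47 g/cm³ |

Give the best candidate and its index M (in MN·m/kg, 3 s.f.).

option Q, M = 91.7 MN·m/kg

Convert each candidate to consistent units, then evaluate M:
  option V: E = 71.70 GPa, ρ = 2760 kg/m³
  option J: E = 201.0 GPa, ρ = 7888 kg/m³
  option H: E = 103.4 GPa, ρ = 4510 kg/m³
  option Q: E = 350.2 GPa, ρ = 3820 kg/m³
  option S: E = 181.3 GPa, ρ = 8046 kg/m³
  option B: E = 69.64 GPa, ρ = 2470 kg/m³
  option Q: M = 91.7 MN·m/kg
  option B: M = 28.2 MN·m/kg
  option V: M = 26.0 MN·m/kg
  option J: M = 25.5 MN·m/kg
  option H: M = 22.9 MN·m/kg
  option S: M = 22.5 MN·m/kg
Highest index: option Q.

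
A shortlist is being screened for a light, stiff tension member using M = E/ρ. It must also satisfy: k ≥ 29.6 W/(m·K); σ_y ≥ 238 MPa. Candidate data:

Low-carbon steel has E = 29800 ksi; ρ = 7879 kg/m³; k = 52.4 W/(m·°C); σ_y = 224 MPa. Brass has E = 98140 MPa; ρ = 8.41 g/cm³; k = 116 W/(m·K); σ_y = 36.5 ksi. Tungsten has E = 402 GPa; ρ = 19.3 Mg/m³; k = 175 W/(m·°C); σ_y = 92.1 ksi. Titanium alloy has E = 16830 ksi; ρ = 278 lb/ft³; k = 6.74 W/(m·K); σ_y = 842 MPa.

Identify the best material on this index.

Screen on constraints: k ≥ 29.6 W/(m·K); σ_y ≥ 238 MPa. Survivors: brass, tungsten.
Putting every candidate on a common basis:
  brass: E = 98.14 GPa, ρ = 8410 kg/m³
  tungsten: E = 402.0 GPa, ρ = 19300 kg/m³
  tungsten: M = 20.8 MN·m/kg
  brass: M = 11.7 MN·m/kg
Tungsten has the largest M.

tungsten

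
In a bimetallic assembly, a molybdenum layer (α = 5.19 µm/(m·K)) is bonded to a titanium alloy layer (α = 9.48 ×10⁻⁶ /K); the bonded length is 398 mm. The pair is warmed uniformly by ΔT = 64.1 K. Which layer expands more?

α(molybdenum) = 5.19×10⁻⁶/K vs α(titanium alloy) = 9.48×10⁻⁶/K.
Higher α expands more for the same ΔT: titanium alloy.

titanium alloy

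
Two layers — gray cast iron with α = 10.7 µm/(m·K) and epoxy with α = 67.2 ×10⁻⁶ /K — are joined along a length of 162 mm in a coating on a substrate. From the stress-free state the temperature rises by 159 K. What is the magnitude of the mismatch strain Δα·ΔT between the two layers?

Δα = |10.7 − 67.2|×10⁻⁶/K = 56.5×10⁻⁶/K.
Mismatch strain = Δα·ΔT = 56.5×10⁻⁶ × 159.0 = 8.98×10⁻³.

8.98×10⁻³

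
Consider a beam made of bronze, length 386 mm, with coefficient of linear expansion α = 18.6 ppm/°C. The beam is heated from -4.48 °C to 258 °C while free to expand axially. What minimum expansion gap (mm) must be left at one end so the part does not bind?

ΔT = 258 − (-4.48) = 262.5 K.
ΔL = α·L₀·ΔT = 18.6×10⁻⁶ × 386 mm × 262.5 K = 1.88 mm.

1.88 mm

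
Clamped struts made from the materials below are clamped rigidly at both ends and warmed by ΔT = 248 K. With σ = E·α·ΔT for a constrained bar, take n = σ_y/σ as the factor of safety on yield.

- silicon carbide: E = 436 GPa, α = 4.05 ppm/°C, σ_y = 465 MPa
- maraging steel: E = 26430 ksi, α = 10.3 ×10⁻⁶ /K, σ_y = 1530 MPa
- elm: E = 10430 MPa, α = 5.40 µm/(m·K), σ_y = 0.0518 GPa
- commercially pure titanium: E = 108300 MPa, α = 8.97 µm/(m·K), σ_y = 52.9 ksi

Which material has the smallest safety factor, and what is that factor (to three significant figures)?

In consistent units (E in GPa, α in ×10⁻⁶/K, σ_y in MPa):
  silicon carbide: E = 436.0, α = 4.05, σ_y = 465.0 → σ = 438 MPa, n = 1.06
  maraging steel: E = 182.2, α = 10.3, σ_y = 1530 → σ = 465 MPa, n = 3.29
  elm: E = 10.43, α = 5.40, σ_y = 51.80 → σ = 14.0 MPa, n = 3.71
  commercially pure titanium: E = 108.3, α = 8.97, σ_y = 364.7 → σ = 241 MPa, n = 1.51
Smallest n: silicon carbide with n = 1.06.

silicon carbide, n = 1.06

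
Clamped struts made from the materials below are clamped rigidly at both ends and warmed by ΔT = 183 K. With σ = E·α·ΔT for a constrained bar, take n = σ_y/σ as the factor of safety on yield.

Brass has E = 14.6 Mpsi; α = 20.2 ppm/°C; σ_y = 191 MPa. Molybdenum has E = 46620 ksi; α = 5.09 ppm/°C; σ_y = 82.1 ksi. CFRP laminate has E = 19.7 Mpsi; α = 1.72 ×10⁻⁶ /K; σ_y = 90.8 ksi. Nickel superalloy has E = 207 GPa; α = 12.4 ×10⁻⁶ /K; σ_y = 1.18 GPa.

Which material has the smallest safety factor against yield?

Converting E to GPa, α to ×10⁻⁶/K, σ_y to MPa, then σ and n for each:
  brass: E = 100.7, α = 20.2, σ_y = 191.0 → σ = 372 MPa, n = 0.513
  molybdenum: E = 321.4, α = 5.09, σ_y = 566.1 → σ = 299 MPa, n = 1.89
  CFRP laminate: E = 135.8, α = 1.72, σ_y = 626.0 → σ = 42.8 MPa, n = 14.6
  nickel superalloy: E = 207.0, α = 12.4, σ_y = 1180 → σ = 470 MPa, n = 2.51
Smallest n: brass with n = 0.513.

brass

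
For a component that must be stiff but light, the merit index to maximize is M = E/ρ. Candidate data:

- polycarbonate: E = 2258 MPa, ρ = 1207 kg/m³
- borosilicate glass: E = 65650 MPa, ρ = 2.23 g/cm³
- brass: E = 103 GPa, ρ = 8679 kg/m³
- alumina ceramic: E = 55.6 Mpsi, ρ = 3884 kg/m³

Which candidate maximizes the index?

alumina ceramic

After converting to SI:
  polycarbonate: E = 2.258 GPa, ρ = 1207 kg/m³
  borosilicate glass: E = 65.65 GPa, ρ = 2230 kg/m³
  brass: E = 103.0 GPa, ρ = 8679 kg/m³
  alumina ceramic: E = 383.3 GPa, ρ = 3884 kg/m³
  alumina ceramic: M = 98.7 MN·m/kg
  borosilicate glass: M = 29.4 MN·m/kg
  brass: M = 11.9 MN·m/kg
  polycarbonate: M = 1.87 MN·m/kg
Highest index: alumina ceramic.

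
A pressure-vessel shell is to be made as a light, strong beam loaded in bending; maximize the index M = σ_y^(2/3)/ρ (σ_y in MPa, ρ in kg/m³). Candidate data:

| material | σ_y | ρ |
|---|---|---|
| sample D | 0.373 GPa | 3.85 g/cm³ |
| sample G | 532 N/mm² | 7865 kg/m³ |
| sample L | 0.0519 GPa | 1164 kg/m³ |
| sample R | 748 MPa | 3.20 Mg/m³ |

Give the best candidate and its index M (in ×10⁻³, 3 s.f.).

sample R, M = 25.8×10⁻³

Convert each candidate to consistent units, then evaluate M:
  sample D: σ_y = 373.0 MPa, ρ = 3850 kg/m³
  sample G: σ_y = 532.0 MPa, ρ = 7865 kg/m³
  sample L: σ_y = 51.90 MPa, ρ = 1164 kg/m³
  sample R: σ_y = 748.0 MPa, ρ = 3200 kg/m³
  sample R: M = 25.8×10⁻³
  sample D: M = 13.5×10⁻³
  sample L: M = 12.0×10⁻³
  sample G: M = 8.35×10⁻³
Sample R ranks first.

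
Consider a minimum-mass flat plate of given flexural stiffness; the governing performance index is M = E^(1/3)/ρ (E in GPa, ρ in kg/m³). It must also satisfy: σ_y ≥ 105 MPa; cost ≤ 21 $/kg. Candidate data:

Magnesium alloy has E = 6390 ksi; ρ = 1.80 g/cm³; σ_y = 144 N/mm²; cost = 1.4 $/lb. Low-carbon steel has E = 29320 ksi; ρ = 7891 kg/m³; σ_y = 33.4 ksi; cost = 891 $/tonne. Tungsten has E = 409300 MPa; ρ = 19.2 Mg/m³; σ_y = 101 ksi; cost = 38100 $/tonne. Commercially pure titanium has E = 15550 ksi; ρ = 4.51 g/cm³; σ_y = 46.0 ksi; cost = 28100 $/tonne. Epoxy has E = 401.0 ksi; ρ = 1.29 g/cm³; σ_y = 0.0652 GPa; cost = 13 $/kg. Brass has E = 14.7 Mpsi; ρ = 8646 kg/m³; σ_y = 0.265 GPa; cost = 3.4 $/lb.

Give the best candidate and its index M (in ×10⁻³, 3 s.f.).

Screen on constraints: σ_y ≥ 105 MPa; cost ≤ 21 $/kg. Survivors: magnesium alloy, low-carbon steel, brass.
Putting every candidate on a common basis:
  magnesium alloy: E = 44.06 GPa, ρ = 1800 kg/m³
  low-carbon steel: E = 202.2 GPa, ρ = 7891 kg/m³
  brass: E = 101.4 GPa, ρ = 8646 kg/m³
  magnesium alloy: M = 1.96×10⁻³
  low-carbon steel: M = 0.744×10⁻³
  brass: M = 0.539×10⁻³
Magnesium alloy ranks first.

magnesium alloy, M = 1.96×10⁻³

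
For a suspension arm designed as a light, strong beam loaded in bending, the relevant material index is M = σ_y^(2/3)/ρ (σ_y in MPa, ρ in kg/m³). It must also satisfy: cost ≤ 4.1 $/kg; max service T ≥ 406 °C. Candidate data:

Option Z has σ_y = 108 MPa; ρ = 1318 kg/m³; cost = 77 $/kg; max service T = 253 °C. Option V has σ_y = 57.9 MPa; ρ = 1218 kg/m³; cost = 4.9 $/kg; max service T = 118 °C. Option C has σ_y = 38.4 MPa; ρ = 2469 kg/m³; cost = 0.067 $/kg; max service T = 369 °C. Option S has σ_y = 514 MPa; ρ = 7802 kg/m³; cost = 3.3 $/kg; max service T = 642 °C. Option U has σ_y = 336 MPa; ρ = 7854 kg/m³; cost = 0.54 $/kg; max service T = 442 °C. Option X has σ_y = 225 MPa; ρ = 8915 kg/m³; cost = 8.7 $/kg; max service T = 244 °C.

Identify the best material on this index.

Screen on constraints: cost ≤ 4.1 $/kg; max service T ≥ 406 °C. Survivors: option S, option U.
Computing M directly (units already consistent):
  option S: M = 8.22×10⁻³
  option U: M = 6.15×10⁻³
Highest index: option S.

option S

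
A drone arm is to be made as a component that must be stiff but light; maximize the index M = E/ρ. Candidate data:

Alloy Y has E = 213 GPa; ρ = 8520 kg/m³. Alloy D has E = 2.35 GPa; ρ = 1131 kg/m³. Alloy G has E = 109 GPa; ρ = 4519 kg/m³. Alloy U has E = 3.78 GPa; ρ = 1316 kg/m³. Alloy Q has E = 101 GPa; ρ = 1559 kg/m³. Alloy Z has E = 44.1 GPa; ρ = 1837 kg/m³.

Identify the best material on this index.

alloy Q

Evaluate M for each candidate:
  alloy Q: M = 64.8 MN·m/kg
  alloy Y: M = 25.0 MN·m/kg
  alloy G: M = 24.1 MN·m/kg
  alloy Z: M = 24.0 MN·m/kg
  alloy U: M = 2.87 MN·m/kg
  alloy D: M = 2.08 MN·m/kg
Alloy Q ranks first.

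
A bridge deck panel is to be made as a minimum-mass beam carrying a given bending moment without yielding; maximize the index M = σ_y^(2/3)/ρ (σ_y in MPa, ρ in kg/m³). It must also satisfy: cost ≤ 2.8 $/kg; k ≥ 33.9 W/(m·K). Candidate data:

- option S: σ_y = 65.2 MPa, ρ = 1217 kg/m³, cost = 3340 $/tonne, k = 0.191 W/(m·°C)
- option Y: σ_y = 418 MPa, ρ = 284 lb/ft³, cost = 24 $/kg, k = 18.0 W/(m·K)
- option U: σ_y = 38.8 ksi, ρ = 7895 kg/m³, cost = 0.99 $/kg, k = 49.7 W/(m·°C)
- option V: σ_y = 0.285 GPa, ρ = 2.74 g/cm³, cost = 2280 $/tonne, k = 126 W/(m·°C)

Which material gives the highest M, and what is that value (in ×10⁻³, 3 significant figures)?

option V, M = 15.8×10⁻³

Screen on constraints: cost ≤ 2.8 $/kg; k ≥ 33.9 W/(m·K). Survivors: option U, option V.
In SI units:
  option U: σ_y = 267.5 MPa, ρ = 7895 kg/m³
  option V: σ_y = 285.0 MPa, ρ = 2740 kg/m³
  option V: M = 15.8×10⁻³
  option U: M = 5.26×10⁻³
Highest index: option V.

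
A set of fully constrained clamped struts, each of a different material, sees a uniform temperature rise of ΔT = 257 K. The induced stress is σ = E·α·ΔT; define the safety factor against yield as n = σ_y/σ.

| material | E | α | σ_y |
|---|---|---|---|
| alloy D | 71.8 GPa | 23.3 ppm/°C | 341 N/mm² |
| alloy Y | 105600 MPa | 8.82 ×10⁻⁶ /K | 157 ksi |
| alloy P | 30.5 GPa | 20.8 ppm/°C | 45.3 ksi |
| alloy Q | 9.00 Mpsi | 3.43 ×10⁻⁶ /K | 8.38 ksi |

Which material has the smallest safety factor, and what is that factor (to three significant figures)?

Per material, after unit conversion:
  alloy D: E = 71.80, α = 23.3, σ_y = 341.0 → σ = 430 MPa, n = 0.793
  alloy Y: E = 105.6, α = 8.82, σ_y = 1082 → σ = 239 MPa, n = 4.52
  alloy P: E = 30.50, α = 20.8, σ_y = 312.3 → σ = 163 MPa, n = 1.92
  alloy Q: E = 62.05, α = 3.43, σ_y = 57.78 → σ = 54.7 MPa, n = 1.06
The minimum is alloy D at n = 0.793.

alloy D, n = 0.793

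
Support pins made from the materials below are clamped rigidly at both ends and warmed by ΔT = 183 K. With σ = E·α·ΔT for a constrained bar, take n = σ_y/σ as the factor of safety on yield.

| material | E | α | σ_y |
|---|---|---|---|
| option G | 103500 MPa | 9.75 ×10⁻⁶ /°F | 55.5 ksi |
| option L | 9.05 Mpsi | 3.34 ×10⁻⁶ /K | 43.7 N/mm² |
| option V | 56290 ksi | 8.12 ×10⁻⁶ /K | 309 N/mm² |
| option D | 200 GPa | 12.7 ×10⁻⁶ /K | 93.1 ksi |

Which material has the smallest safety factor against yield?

option V

With everything in SI (GPa, ×10⁻⁶/K, MPa):
  option G: E = 103.5, α = 17.6, σ_y = 382.7 → σ = 332 MPa, n = 1.15
  option L: E = 62.40, α = 3.34, σ_y = 43.70 → σ = 38.1 MPa, n = 1.15
  option V: E = 388.1, α = 8.12, σ_y = 309.0 → σ = 577 MPa, n = 0.536
  option D: E = 200.0, α = 12.7, σ_y = 641.9 → σ = 465 MPa, n = 1.38
Smallest n: option V with n = 0.536.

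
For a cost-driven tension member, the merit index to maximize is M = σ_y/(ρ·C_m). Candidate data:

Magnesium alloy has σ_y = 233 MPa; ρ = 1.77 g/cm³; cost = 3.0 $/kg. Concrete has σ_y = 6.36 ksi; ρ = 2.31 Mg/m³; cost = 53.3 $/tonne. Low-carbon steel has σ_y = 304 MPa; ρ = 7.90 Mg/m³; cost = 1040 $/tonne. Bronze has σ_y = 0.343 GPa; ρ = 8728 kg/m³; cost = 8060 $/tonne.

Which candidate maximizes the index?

concrete

After converting to SI:
  magnesium alloy: σ_y = 233.0 MPa, ρ = 1770 kg/m³, cost = 3.000 $/kg
  concrete: σ_y = 43.85 MPa, ρ = 2310 kg/m³, cost = 0.05330 $/kg
  low-carbon steel: σ_y = 304.0 MPa, ρ = 7900 kg/m³, cost = 1.040 $/kg
  bronze: σ_y = 343.0 MPa, ρ = 8728 kg/m³, cost = 8.060 $/kg
  concrete: M = 356 kN·m per $
  magnesium alloy: M = 43.9 kN·m per $
  low-carbon steel: M = 37.0 kN·m per $
  bronze: M = 4.88 kN·m per $
Concrete has the largest M.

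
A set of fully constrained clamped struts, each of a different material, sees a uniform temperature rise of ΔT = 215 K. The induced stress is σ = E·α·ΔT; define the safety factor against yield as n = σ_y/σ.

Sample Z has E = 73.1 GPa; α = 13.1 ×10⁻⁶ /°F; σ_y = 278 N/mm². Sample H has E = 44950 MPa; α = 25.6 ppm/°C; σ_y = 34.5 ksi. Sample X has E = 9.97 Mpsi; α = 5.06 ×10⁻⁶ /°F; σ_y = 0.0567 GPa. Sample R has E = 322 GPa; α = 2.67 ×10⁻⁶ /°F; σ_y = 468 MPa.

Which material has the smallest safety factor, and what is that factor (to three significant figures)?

Converting E to GPa, α to ×10⁻⁶/K, σ_y to MPa, then σ and n for each:
  sample Z: E = 73.10, α = 23.6, σ_y = 278.0 → σ = 371 MPa, n = 0.750
  sample H: E = 44.95, α = 25.6, σ_y = 237.9 → σ = 247 MPa, n = 0.961
  sample X: E = 68.74, α = 9.11, σ_y = 56.70 → σ = 135 MPa, n = 0.421
  sample R: E = 322.0, α = 4.81, σ_y = 468.0 → σ = 333 MPa, n = 1.41
The minimum is sample X at n = 0.421.

sample X, n = 0.421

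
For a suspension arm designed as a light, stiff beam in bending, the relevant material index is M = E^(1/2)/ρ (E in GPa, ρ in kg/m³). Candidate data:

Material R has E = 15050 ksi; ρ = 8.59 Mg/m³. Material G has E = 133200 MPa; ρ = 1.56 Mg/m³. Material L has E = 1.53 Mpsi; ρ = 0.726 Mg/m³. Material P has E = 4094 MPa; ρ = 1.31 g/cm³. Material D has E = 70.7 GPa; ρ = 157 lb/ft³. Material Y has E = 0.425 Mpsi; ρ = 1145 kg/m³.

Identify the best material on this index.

material G

In SI units:
  material R: E = 103.8 GPa, ρ = 8590 kg/m³
  material G: E = 133.2 GPa, ρ = 1560 kg/m³
  material L: E = 10.55 GPa, ρ = 726.0 kg/m³
  material P: E = 4.094 GPa, ρ = 1310 kg/m³
  material D: E = 70.70 GPa, ρ = 2515 kg/m³
  material Y: E = 2.930 GPa, ρ = 1145 kg/m³
  material G: M = 7.40×10⁻³
  material L: M = 4.47×10⁻³
  material D: M = 3.34×10⁻³
  material P: M = 1.54×10⁻³
  material Y: M = 1.50×10⁻³
  material R: M = 1.19×10⁻³
Material G has the largest M.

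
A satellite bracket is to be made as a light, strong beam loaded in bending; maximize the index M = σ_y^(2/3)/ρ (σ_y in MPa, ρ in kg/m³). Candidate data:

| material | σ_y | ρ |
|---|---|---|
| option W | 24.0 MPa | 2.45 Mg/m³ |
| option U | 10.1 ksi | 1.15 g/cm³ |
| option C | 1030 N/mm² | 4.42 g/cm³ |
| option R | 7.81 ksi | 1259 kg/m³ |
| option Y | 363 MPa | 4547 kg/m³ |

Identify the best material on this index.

In SI units:
  option W: σ_y = 24.00 MPa, ρ = 2450 kg/m³
  option U: σ_y = 69.64 MPa, ρ = 1150 kg/m³
  option C: σ_y = 1030 MPa, ρ = 4420 kg/m³
  option R: σ_y = 53.85 MPa, ρ = 1259 kg/m³
  option Y: σ_y = 363.0 MPa, ρ = 4547 kg/m³
  option C: M = 23.1×10⁻³
  option U: M = 14.7×10⁻³
  option R: M = 11.3×10⁻³
  option Y: M = 11.2×10⁻³
  option W: M = 3.40×10⁻³
Option C has the largest M.

option C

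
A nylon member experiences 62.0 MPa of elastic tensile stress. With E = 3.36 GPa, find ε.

0.0185

ε = σ/E = 62.0 / 3360 = 0.0185.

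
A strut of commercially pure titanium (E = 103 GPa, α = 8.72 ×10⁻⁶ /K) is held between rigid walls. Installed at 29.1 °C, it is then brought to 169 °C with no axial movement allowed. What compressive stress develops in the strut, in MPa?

126 MPa

ΔT = 139.9 K. Constrained thermal stress σ = E·α·ΔT = 103.0×10³ MPa × 8.72×10⁻⁶ × 139.9 = 126 MPa (compressive).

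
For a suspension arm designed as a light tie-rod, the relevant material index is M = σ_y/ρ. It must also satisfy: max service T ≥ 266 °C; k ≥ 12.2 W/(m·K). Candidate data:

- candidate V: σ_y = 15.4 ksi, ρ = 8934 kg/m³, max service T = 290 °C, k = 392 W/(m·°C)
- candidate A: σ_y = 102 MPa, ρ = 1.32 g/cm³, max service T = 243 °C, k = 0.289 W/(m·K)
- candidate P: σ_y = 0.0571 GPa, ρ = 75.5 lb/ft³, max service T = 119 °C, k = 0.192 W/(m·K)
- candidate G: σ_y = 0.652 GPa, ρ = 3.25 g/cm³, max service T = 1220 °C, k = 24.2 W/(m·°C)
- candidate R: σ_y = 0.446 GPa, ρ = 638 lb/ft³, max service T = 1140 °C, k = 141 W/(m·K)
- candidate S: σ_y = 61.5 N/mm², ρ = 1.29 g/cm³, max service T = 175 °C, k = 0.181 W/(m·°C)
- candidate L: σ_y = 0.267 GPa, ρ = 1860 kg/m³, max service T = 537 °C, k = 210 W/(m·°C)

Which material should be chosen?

Screen on constraints: max service T ≥ 266 °C; k ≥ 12.2 W/(m·K). Survivors: candidate V, candidate G, candidate R, candidate L.
Putting every candidate on a common basis:
  candidate V: σ_y = 106.2 MPa, ρ = 8934 kg/m³
  candidate G: σ_y = 652.0 MPa, ρ = 3250 kg/m³
  candidate R: σ_y = 446.0 MPa, ρ = 10220 kg/m³
  candidate L: σ_y = 267.0 MPa, ρ = 1860 kg/m³
  candidate G: M = 201 kN·m/kg
  candidate L: M = 144 kN·m/kg
  candidate R: M = 43.6 kN·m/kg
  candidate V: M = 11.9 kN·m/kg
The maximum is for candidate G.

candidate G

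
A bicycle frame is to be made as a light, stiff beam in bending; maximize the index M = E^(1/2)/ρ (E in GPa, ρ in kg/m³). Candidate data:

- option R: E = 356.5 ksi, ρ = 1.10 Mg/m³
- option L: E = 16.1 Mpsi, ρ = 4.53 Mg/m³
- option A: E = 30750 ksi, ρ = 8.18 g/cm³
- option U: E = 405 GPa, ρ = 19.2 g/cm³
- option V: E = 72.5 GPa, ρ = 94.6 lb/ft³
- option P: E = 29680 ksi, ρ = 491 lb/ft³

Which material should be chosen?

Normalizing units and computing the index:
  option R: E = 2.458 GPa, ρ = 1100 kg/m³
  option L: E = 111.0 GPa, ρ = 4530 kg/m³
  option A: E = 212.0 GPa, ρ = 8180 kg/m³
  option U: E = 405.0 GPa, ρ = 19200 kg/m³
  option V: E = 72.50 GPa, ρ = 1515 kg/m³
  option P: E = 204.6 GPa, ρ = 7865 kg/m³
  option V: M = 5.62×10⁻³
  option L: M = 2.33×10⁻³
  option P: M = 1.82×10⁻³
  option A: M = 1.78×10⁻³
  option R: M = 1.43×10⁻³
  option U: M = 1.05×10⁻³
The maximum is for option V.

option V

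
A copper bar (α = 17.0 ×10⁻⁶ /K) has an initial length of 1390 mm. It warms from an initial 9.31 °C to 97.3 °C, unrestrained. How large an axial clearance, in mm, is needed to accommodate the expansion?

ΔT = 97.3 − 9.31 = 87.99 K.
ΔL = α·L₀·ΔT = 17.0×10⁻⁶ × 1390 mm × 87.99 K = 2.08 mm.

2.08 mm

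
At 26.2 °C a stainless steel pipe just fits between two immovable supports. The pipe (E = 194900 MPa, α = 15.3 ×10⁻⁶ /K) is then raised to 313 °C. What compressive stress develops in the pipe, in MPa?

855 MPa

E = 194900 MPa = 194.9 GPa.
ΔT = 286.8 K. Constrained thermal stress σ = E·α·ΔT = 194.9×10³ MPa × 15.3×10⁻⁶ × 286.8 = 855 MPa (compressive).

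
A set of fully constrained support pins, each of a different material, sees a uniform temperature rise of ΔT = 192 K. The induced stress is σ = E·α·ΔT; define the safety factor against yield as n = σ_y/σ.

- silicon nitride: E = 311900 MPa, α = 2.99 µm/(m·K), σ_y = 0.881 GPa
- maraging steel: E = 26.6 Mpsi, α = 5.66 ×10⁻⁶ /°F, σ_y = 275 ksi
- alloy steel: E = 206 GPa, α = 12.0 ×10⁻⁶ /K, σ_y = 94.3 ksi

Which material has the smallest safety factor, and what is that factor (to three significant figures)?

alloy steel, n = 1.37

Converting E to GPa, α to ×10⁻⁶/K, σ_y to MPa, then σ and n for each:
  silicon nitride: E = 311.9, α = 2.99, σ_y = 881.0 → σ = 179 MPa, n = 4.92
  maraging steel: E = 183.4, α = 10.2, σ_y = 1896 → σ = 359 MPa, n = 5.29
  alloy steel: E = 206.0, α = 12.0, σ_y = 650.2 → σ = 475 MPa, n = 1.37
The minimum is alloy steel at n = 1.37.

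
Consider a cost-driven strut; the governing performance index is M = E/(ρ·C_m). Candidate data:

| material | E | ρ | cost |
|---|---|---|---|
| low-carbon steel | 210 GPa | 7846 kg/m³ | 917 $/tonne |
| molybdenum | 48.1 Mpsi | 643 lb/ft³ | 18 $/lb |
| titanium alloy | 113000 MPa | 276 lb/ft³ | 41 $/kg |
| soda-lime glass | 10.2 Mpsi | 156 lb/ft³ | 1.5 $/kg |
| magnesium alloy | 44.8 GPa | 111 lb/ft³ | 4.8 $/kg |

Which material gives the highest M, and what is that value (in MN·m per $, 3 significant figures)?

low-carbon steel, M = 29.2 MN·m per $

In SI units:
  low-carbon steel: E = 210.0 GPa, ρ = 7846 kg/m³, cost = 0.9170 $/kg
  molybdenum: E = 331.6 GPa, ρ = 10300 kg/m³, cost = 39.68 $/kg
  titanium alloy: E = 113.0 GPa, ρ = 4421 kg/m³, cost = 41.00 $/kg
  soda-lime glass: E = 70.33 GPa, ρ = 2499 kg/m³, cost = 1.500 $/kg
  magnesium alloy: E = 44.80 GPa, ρ = 1778 kg/m³, cost = 4.800 $/kg
  low-carbon steel: M = 29.2 MN·m per $
  soda-lime glass: M = 18.8 MN·m per $
  magnesium alloy: M = 5.25 MN·m per $
  molybdenum: M = 0.811 MN·m per $
  titanium alloy: M = 0.623 MN·m per $
Low-carbon steel ranks first.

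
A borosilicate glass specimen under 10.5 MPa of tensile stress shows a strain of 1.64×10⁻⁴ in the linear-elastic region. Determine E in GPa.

E = σ/ε = 10.5 MPa / 1.64×10⁻⁴ = 64020 MPa = 64.0 GPa.

64.0 GPa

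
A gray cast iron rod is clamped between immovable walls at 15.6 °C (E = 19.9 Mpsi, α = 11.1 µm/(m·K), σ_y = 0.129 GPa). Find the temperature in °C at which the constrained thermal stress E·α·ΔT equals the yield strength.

100 °C

E = 19.9 Mpsi = 137.2 GPa.
σ_y = 0.129 GPa = 129.0 MPa.
E·α·ΔT = 129.0 MPa ⇒ ΔT = 129.0 / (137.2×10³ × 11.1×10⁻⁶) = 84.70 K.
T = 15.6 + 84.70 = 100.3 °C.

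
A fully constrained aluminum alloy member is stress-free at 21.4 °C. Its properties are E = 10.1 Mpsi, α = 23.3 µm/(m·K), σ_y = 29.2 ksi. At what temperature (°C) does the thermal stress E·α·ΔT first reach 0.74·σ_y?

E = 10.1 Mpsi = 69.64 GPa.
σ_y = 29.2 ksi = 201.3 MPa.
E·α·ΔT = 149.0 MPa ⇒ ΔT = 149.0 / (69.64×10³ × 23.3×10⁻⁶) = 91.82 K.
T = 21.4 + 91.82 = 113.2 °C.

113 °C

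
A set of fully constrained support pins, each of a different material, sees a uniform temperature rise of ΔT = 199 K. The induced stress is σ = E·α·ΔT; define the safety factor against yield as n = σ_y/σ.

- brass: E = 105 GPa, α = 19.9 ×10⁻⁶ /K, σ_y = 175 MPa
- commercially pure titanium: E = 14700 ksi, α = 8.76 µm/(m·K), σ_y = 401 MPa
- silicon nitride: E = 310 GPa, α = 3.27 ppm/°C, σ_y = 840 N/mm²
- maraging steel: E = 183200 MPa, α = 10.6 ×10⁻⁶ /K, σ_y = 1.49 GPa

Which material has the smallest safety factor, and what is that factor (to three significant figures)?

In consistent units (E in GPa, α in ×10⁻⁶/K, σ_y in MPa):
  brass: E = 105.0, α = 19.9, σ_y = 175.0 → σ = 416 MPa, n = 0.421
  commercially pure titanium: E = 101.4, α = 8.76, σ_y = 401.0 → σ = 177 MPa, n = 2.27
  silicon nitride: E = 310.0, α = 3.27, σ_y = 840.0 → σ = 202 MPa, n = 4.16
  maraging steel: E = 183.2, α = 10.6, σ_y = 1490 → σ = 386 MPa, n = 3.86
Smallest n: brass with n = 0.421.

brass, n = 0.421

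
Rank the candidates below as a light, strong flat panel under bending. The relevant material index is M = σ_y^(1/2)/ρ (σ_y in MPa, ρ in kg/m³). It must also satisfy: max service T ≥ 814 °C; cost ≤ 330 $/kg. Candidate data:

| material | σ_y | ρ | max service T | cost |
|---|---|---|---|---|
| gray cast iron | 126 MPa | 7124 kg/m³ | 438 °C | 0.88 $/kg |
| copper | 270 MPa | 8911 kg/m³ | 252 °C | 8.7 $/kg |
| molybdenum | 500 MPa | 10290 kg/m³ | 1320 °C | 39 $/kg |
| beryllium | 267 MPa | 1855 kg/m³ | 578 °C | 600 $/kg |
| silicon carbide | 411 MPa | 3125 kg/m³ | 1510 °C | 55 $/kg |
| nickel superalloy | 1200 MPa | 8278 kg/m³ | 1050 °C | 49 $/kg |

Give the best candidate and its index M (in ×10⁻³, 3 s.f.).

silicon carbide, M = 6.49×10⁻³

Screen on constraints: max service T ≥ 814 °C; cost ≤ 330 $/kg. Survivors: molybdenum, silicon carbide, nickel superalloy.
Computing M directly (units already consistent):
  silicon carbide: M = 6.49×10⁻³
  nickel superalloy: M = 4.18×10⁻³
  molybdenum: M = 2.17×10⁻³
The maximum is for silicon carbide.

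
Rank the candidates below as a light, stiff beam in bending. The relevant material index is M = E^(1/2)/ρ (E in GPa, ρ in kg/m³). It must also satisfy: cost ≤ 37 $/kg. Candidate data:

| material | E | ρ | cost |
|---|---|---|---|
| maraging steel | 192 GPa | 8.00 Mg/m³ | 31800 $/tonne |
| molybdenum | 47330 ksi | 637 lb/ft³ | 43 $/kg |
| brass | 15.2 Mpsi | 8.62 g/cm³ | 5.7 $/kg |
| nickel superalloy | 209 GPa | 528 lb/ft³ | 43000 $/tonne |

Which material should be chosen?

Screen on constraints: cost ≤ 37 $/kg. Survivors: maraging steel, brass.
Convert each candidate to consistent units, then evaluate M:
  maraging steel: E = 192.0 GPa, ρ = 8000 kg/m³
  brass: E = 104.8 GPa, ρ = 8620 kg/m³
  maraging steel: M = 1.73×10⁻³
  brass: M = 1.19×10⁻³
Maraging steel has the largest M.

maraging steel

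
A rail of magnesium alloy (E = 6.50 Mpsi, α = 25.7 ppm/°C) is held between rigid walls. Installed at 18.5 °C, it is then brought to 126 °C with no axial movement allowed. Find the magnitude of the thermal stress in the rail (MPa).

124 MPa

E = 6.50 Mpsi = 44.82 GPa.
ΔT = 107.5 K. Constrained thermal stress σ = E·α·ΔT = 44.82×10³ MPa × 25.7×10⁻⁶ × 107.5 = 124 MPa (compressive).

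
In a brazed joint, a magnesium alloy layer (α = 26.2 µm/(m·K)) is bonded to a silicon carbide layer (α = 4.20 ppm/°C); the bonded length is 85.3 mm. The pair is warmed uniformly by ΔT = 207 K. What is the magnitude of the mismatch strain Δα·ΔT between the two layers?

4.55×10⁻³

Δα = |26.2 − 4.20|×10⁻⁶/K = 22.0×10⁻⁶/K.
Mismatch strain = Δα·ΔT = 22.0×10⁻⁶ × 207.0 = 4.55×10⁻³.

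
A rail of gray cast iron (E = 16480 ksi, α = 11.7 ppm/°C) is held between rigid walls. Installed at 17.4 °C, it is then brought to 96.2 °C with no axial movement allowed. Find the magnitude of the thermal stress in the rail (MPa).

E = 16480 ksi = 113.6 GPa.
ΔT = 78.80 K. Constrained thermal stress σ = E·α·ΔT = 113.6×10³ MPa × 11.7×10⁻⁶ × 78.80 = 105 MPa (compressive).

105 MPa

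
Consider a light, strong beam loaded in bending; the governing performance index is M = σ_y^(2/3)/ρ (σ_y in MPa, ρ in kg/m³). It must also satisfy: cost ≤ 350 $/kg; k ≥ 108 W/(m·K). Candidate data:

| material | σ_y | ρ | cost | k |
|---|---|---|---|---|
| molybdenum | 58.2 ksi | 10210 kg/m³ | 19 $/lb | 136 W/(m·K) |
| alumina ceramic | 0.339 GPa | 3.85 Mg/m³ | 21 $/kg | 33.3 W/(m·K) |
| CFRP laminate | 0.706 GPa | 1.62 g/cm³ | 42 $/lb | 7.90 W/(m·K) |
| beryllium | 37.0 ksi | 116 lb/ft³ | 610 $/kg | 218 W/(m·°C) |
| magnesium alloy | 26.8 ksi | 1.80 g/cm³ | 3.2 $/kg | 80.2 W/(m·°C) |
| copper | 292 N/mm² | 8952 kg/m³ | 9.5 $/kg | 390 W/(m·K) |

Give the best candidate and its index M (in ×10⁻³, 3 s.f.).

Screen on constraints: cost ≤ 350 $/kg; k ≥ 108 W/(m·K). Survivors: molybdenum, copper.
Putting every candidate on a common basis:
  molybdenum: σ_y = 401.3 MPa, ρ = 10210 kg/m³
  copper: σ_y = 292.0 MPa, ρ = 8952 kg/m³
  molybdenum: M = 5.33×10⁻³
  copper: M = 4.92×10⁻³
Molybdenum ranks first.

molybdenum, M = 5.33×10⁻³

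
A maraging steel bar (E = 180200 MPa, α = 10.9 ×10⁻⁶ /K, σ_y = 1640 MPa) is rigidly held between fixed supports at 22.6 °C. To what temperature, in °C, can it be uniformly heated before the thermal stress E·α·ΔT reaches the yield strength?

858 °C

E = 180200 MPa = 180.2 GPa.
E·α·ΔT = 1640 MPa ⇒ ΔT = 1640 / (180.2×10³ × 10.9×10⁻⁶) = 835.0 K.
T = 22.6 + 835.0 = 857.6 °C.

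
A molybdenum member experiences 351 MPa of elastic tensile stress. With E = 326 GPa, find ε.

ε = σ/E = 351 / 326000 = 1.08×10⁻³.

1.08×10⁻³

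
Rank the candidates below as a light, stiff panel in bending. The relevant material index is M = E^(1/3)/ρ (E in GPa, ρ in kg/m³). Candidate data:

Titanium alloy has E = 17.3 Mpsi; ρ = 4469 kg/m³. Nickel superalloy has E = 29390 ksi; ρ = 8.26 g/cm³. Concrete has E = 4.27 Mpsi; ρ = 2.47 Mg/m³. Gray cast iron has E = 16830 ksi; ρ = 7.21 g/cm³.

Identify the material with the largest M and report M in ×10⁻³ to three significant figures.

In SI units:
  titanium alloy: E = 119.3 GPa, ρ = 4469 kg/m³
  nickel superalloy: E = 202.6 GPa, ρ = 8260 kg/m³
  concrete: E = 29.44 GPa, ρ = 2470 kg/m³
  gray cast iron: E = 116.0 GPa, ρ = 7210 kg/m³
  concrete: M = 1.25×10⁻³
  titanium alloy: M = 1.10×10⁻³
  nickel superalloy: M = 0.711×10⁻³
  gray cast iron: M = 0.676×10⁻³
Highest index: concrete.

concrete, M = 1.25×10⁻³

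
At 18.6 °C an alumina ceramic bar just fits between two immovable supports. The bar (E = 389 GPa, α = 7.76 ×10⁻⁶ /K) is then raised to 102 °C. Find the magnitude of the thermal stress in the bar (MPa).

252 MPa

ΔT = 83.40 K. Constrained thermal stress σ = E·α·ΔT = 389.0×10³ MPa × 7.76×10⁻⁶ × 83.40 = 252 MPa (compressive).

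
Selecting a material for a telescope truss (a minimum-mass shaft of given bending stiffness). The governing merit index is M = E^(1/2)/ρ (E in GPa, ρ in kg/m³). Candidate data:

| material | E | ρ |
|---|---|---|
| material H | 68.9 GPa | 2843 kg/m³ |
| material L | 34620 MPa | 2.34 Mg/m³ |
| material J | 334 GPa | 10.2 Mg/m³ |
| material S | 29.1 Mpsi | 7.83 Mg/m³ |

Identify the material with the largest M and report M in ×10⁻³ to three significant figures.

Normalizing units and computing the index:
  material H: E = 68.90 GPa, ρ = 2843 kg/m³
  material L: E = 34.62 GPa, ρ = 2340 kg/m³
  material J: E = 334.0 GPa, ρ = 10200 kg/m³
  material S: E = 200.6 GPa, ρ = 7830 kg/m³
  material H: M = 2.92×10⁻³
  material L: M = 2.51×10⁻³
  material S: M = 1.81×10⁻³
  material J: M = 1.79×10⁻³
Highest index: material H.

material H, M = 2.92×10⁻³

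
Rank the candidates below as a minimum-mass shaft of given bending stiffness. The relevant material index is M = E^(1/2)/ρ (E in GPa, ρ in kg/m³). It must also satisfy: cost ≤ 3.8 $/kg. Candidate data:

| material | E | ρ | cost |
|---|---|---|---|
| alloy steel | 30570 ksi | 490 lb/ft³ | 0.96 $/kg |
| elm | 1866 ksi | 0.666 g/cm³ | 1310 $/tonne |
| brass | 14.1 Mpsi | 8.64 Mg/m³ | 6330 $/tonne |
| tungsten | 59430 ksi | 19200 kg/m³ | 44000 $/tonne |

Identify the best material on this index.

Screen on constraints: cost ≤ 3.8 $/kg. Survivors: alloy steel, elm.
Normalizing units and computing the index:
  alloy steel: E = 210.8 GPa, ρ = 7849 kg/m³
  elm: E = 12.87 GPa, ρ = 666.0 kg/m³
  elm: M = 5.39×10⁻³
  alloy steel: M = 1.85×10⁻³
The maximum is for elm.

elm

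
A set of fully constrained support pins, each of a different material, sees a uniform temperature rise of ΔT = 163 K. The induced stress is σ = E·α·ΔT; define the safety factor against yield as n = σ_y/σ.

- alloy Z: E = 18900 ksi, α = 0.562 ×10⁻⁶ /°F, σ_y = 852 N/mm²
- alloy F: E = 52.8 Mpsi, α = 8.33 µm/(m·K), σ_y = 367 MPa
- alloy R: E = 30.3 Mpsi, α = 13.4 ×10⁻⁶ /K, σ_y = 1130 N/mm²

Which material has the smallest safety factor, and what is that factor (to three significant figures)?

alloy F, n = 0.742

With everything in SI (GPa, ×10⁻⁶/K, MPa):
  alloy Z: E = 130.3, α = 1.01, σ_y = 852.0 → σ = 21.5 MPa, n = 39.7
  alloy F: E = 364.0, α = 8.33, σ_y = 367.0 → σ = 494 MPa, n = 0.742
  alloy R: E = 208.9, α = 13.4, σ_y = 1130 → σ = 456 MPa, n = 2.48
Smallest n: alloy F with n = 0.742.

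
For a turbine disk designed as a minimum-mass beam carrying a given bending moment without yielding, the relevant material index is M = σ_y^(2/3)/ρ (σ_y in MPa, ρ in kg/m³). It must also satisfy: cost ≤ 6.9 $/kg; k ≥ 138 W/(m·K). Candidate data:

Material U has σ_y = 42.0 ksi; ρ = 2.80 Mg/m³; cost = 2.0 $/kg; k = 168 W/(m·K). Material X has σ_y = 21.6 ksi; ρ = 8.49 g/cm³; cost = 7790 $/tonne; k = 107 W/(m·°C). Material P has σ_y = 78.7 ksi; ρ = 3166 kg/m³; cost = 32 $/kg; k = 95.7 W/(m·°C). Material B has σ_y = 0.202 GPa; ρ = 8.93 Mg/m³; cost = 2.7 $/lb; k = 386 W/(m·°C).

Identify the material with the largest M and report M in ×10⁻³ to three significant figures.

material U, M = 15.6×10⁻³

Screen on constraints: cost ≤ 6.9 $/kg; k ≥ 138 W/(m·K). Survivors: material U, material B.
After converting to SI:
  material U: σ_y = 289.6 MPa, ρ = 2800 kg/m³
  material B: σ_y = 202.0 MPa, ρ = 8930 kg/m³
  material U: M = 15.6×10⁻³
  material B: M = 3.86×10⁻³
Material U ranks first.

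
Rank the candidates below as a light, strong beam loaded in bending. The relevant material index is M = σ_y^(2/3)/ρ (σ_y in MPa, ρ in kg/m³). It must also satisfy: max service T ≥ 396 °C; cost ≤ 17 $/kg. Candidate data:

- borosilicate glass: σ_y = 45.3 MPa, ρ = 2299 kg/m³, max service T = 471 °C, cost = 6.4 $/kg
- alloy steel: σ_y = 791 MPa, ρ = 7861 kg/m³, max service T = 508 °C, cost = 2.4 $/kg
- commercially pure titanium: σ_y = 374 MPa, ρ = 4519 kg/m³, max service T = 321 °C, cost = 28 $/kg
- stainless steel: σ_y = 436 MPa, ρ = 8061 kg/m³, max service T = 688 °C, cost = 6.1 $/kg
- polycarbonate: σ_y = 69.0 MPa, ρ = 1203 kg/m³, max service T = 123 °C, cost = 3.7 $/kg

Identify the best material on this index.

Screen on constraints: max service T ≥ 396 °C; cost ≤ 17 $/kg. Survivors: borosilicate glass, alloy steel, stainless steel.
Evaluate M for each candidate:
  alloy steel: M = 10.9×10⁻³
  stainless steel: M = 7.13×10⁻³
  borosilicate glass: M = 5.53×10⁻³
Alloy steel has the largest M.

alloy steel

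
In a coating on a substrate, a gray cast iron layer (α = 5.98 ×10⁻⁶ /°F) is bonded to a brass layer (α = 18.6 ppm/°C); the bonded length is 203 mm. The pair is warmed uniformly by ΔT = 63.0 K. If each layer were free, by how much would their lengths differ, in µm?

100 µm

gray cast iron: α = 5.98×10⁻⁶/°F × 9/5 = 10.8×10⁻⁶/K.
Δα = |10.8 − 18.6|×10⁻⁶/K = 7.84×10⁻⁶/K.
ΔL_mismatch = Δα·L·ΔT = 7.84×10⁻⁶ × 203.0 mm × 63.0 K = 100 µm.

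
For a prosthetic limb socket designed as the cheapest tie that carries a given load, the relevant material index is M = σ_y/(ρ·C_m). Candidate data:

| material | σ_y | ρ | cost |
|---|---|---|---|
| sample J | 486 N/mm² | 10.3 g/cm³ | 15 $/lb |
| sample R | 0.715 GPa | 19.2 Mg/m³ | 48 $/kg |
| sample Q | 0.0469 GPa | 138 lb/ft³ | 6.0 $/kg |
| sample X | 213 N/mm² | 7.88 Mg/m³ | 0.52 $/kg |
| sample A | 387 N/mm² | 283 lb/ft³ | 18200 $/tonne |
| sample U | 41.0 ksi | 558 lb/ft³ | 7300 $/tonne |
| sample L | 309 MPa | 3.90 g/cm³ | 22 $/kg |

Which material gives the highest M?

Putting every candidate on a common basis:
  sample J: σ_y = 486.0 MPa, ρ = 10300 kg/m³, cost = 33.07 $/kg
  sample R: σ_y = 715.0 MPa, ρ = 19200 kg/m³, cost = 48.00 $/kg
  sample Q: σ_y = 46.90 MPa, ρ = 2211 kg/m³, cost = 6.000 $/kg
  sample X: σ_y = 213.0 MPa, ρ = 7880 kg/m³, cost = 0.5200 $/kg
  sample A: σ_y = 387.0 MPa, ρ = 4533 kg/m³, cost = 18.20 $/kg
  sample U: σ_y = 282.7 MPa, ρ = 8938 kg/m³, cost = 7.300 $/kg
  sample L: σ_y = 309.0 MPa, ρ = 3900 kg/m³, cost = 22.00 $/kg
  sample X: M = 52.0 kN·m per $
  sample A: M = 4.69 kN·m per $
  sample U: M = 4.33 kN·m per $
  sample L: M = 3.60 kN·m per $
  sample Q: M = 3.54 kN·m per $
  sample J: M = 1.43 kN·m per $
  sample R: M = 0.776 kN·m per $
The maximum is for sample X.

sample X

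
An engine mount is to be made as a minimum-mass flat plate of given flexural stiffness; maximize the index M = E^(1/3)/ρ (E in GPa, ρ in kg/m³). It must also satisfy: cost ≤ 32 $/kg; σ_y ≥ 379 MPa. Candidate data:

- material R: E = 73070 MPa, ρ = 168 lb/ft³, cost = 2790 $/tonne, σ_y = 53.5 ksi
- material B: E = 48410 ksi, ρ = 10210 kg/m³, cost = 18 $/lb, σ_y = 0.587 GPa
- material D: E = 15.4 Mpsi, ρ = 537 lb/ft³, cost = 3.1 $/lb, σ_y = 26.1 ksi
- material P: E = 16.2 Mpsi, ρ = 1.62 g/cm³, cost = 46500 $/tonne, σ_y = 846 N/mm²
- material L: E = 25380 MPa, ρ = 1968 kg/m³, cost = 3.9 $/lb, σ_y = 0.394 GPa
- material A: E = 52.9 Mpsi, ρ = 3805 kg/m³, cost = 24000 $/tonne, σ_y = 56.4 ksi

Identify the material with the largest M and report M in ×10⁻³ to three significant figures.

material A, M = 1.88×10⁻³

Screen on constraints: cost ≤ 32 $/kg; σ_y ≥ 379 MPa. Survivors: material L, material A.
Normalizing units and computing the index:
  material L: E = 25.38 GPa, ρ = 1968 kg/m³
  material A: E = 364.7 GPa, ρ = 3805 kg/m³
  material A: M = 1.88×10⁻³
  material L: M = 1.49×10⁻³
Highest index: material A.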